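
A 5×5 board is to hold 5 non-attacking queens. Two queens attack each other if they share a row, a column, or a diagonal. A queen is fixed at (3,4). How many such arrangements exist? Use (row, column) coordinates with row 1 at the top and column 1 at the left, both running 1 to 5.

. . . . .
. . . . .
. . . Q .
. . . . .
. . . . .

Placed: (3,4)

2

Branch on row 1: col 1 → 0; col 3 → 1; col 5 → 1.
Sum: 0 + 1 + 1 = 2.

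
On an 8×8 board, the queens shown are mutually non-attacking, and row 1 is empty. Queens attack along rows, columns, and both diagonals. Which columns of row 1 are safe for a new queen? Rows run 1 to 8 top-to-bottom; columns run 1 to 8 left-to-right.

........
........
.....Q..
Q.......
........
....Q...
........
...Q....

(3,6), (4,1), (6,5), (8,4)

(3,6) attacks row 1 at column 6 and diagonals 4, 8.
(4,1) attacks row 1 at column 1 and diagonals 4.
(6,5) attacks row 1 at column 5.
(8,4) attacks row 1 at column 4.
Attacked columns: {1, 4, 5, 6, 8}. Safe: {2, 3, 7}.

columns 2, 3, 7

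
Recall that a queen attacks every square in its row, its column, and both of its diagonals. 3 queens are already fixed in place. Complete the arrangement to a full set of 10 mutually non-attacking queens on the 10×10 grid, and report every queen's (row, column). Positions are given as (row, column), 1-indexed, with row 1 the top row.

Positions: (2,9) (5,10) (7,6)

Row 1: attacked by (2,9)→{8,9,10}; (5,10)→{6,10}; (7,6)→{6}. Safe: 1, 2, 3, 4, 5, 7. Place at column 4.
Row 3: attacked by (1,4)→{2,4,6}; (2,9)→{8,9,10}; (5,10)→{8,10}; (7,6)→{2,6,10}. Safe: 1, 3, 5, 7. Place at column 5.
Row 4: attacked by (1,4)→{1,4,7}; (2,9)→{7,9}; (3,5)→{4,5,6}; (5,10)→{9,10}; (7,6)→{3,6,9}. Safe: 2, 8. Place at column 2.
Row 6: attacked by (1,4)→{4,9}; (2,9)→{5,9}; (3,5)→{2,5,8}; (4,2)→{2,4}; (5,10)→{9,10}; (7,6)→{5,6,7}. Safe: 1, 3. Place at column 1.
Row 8: attacked by (1,4)→{4}; (2,9)→{3,9}; (3,5)→{5,10}; (4,2)→{2,6}; (5,10)→{7,10}; (6,1)→{1,3}; (7,6)→{5,6,7}. Safe: 8. Place at column 8.
Row 9: attacked by (1,4)→{4}; (2,9)→{2,9}; (3,5)→{5}; (4,2)→{2,7}; (5,10)→{6,10}; (6,1)→{1,4}; (7,6)→{4,6,8}; (8,8)→{7,8,9}. Safe: 3. Place at column 3.
Row 10: attacked by (1,4)→{4}; (2,9)→{1,9}; (3,5)→{5}; (4,2)→{2,8}; (5,10)→{5,10}; (6,1)→{1,5}; (7,6)→{3,6,9}; (8,8)→{6,8,10}; (9,3)→{2,3,4}. Safe: 7. Place at column 7.
Columns [4, 9, 5, 2, 10, 1, 6, 8, 3, 7], r−c [-3, -7, -2, 2, -5, 5, 1, 0, 6, 3], r+c [5, 11, 8, 6, 15, 7, 13, 16, 12, 17] are all distinct, so no two queens attack.

(1,4) (2,9) (3,5) (4,2) (5,10) (6,1) (7,6) (8,8) (9,3) (10,7)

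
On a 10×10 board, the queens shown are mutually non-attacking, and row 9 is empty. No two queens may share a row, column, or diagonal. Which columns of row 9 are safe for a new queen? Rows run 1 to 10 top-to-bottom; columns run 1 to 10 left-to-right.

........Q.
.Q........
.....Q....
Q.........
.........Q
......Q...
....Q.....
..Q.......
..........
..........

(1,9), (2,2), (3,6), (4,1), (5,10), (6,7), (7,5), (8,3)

(1,9) attacks row 9 at column 9 and diagonals 1.
(2,2) attacks row 9 at column 2 and diagonals 9.
(3,6) attacks row 9 at column 6.
(4,1) attacks row 9 at column 1 and diagonals 6.
(5,10) attacks row 9 at column 10 and diagonals 6.
(6,7) attacks row 9 at column 7 and diagonals 4, 10.
(7,5) attacks row 9 at column 5 and diagonals 3, 7.
(8,3) attacks row 9 at column 3 and diagonals 2, 4.
Attacked columns: {1, 2, 3, 4, 5, 6, 7, 9, 10}. Safe: {8}.

columns 8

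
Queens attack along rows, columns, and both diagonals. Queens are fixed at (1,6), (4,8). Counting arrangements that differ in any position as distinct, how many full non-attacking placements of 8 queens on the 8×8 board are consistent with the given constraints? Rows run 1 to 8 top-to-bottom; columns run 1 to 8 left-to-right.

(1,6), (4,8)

4

Branch on row 2: col 1 → 0; col 2 → 0; col 3 → 3; col 4 → 1.
Sum: 0 + 0 + 3 + 1 = 4.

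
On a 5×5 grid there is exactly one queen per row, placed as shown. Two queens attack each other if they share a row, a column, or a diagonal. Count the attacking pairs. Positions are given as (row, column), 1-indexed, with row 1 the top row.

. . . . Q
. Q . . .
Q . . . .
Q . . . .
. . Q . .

3

Same column: (3,1)–(4,1) (column 1).
Same diagonal: (2,2)–(3,1) (|2−3| = |2−1| = 1); (3,1)–(5,3) (|3−5| = |1−3| = 2).
Total attacking pairs: 3.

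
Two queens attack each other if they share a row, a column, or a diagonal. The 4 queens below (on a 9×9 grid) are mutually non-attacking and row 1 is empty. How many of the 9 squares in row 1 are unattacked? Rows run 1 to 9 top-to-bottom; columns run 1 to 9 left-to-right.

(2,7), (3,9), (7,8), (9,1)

(2,7) attacks row 1 at column 7 and diagonals 6, 8.
(3,9) attacks row 1 at column 9 and diagonals 7.
(7,8) attacks row 1 at column 8 and diagonals 2.
(9,1) attacks row 1 at column 1 and diagonals 9.
Attacked columns: {1, 2, 6, 7, 8, 9}. Safe: {3, 4, 5}.

3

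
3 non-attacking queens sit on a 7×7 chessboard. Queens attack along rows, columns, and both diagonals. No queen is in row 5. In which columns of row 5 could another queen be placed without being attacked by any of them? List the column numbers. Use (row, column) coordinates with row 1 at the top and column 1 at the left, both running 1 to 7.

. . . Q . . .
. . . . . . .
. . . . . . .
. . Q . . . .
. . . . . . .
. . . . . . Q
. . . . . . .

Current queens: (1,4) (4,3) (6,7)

(1,4) attacks row 5 at column 4.
(4,3) attacks row 5 at column 3 and diagonals 2, 4.
(6,7) attacks row 5 at column 7 and diagonals 6.
Attacked columns: {2, 3, 4, 6, 7}. Safe: {1, 5}.

columns 1, 5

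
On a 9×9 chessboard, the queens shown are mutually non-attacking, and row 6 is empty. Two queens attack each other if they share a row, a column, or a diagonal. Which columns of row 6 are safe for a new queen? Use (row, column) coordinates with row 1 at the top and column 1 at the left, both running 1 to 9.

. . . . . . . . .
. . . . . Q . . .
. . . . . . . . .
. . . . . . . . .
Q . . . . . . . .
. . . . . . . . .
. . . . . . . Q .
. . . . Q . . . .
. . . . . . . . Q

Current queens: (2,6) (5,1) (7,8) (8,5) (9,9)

columns 4

(2,6) attacks row 6 at column 6 and diagonals 2.
(5,1) attacks row 6 at column 1 and diagonals 2.
(7,8) attacks row 6 at column 8 and diagonals 7, 9.
(8,5) attacks row 6 at column 5 and diagonals 3, 7.
(9,9) attacks row 6 at column 9 and diagonals 6.
Attacked columns: {1, 2, 3, 5, 6, 7, 8, 9}. Safe: {4}.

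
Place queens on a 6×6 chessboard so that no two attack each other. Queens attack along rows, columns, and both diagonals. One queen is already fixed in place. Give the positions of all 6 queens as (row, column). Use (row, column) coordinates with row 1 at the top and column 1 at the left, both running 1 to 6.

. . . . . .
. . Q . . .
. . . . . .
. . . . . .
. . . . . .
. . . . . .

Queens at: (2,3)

(1,5) (2,3) (3,1) (4,6) (5,4) (6,2)

Row 1: attacked by (2,3)→{2,3,4}. Safe: 1, 5, 6. Place at column 5.
Row 3: attacked by (1,5)→{3,5}; (2,3)→{2,3,4}. Safe: 1, 6. Place at column 1.
Row 4: attacked by (1,5)→{2,5}; (2,3)→{1,3,5}; (3,1)→{1,2}. Safe: 4, 6. Place at column 6.
Row 5: attacked by (1,5)→{1,5}; (2,3)→{3,6}; (3,1)→{1,3}; (4,6)→{5,6}. Safe: 2, 4. Place at column 4.
Row 6: attacked by (1,5)→{5}; (2,3)→{3}; (3,1)→{1,4}; (4,6)→{4,6}; (5,4)→{3,4,5}. Safe: 2. Place at column 2.
Columns [5, 3, 1, 6, 4, 2], r−c [-4, -1, 2, -2, 1, 4], r+c [6, 5, 4, 10, 9, 8] are all distinct, so no two queens attack.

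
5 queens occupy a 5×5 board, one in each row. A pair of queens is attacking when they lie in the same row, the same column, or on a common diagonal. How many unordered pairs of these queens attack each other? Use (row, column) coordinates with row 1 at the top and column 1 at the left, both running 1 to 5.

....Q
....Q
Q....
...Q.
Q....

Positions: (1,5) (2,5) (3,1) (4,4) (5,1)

3

Same column: (1,5)–(2,5) (column 5); (3,1)–(5,1) (column 1).
Same diagonal: (1,5)–(5,1) (|1−5| = |5−1| = 4).
Total attacking pairs: 3.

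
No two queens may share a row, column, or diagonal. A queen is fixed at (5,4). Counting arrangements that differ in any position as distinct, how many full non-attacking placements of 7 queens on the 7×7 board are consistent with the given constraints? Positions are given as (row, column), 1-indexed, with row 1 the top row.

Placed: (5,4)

Branch on row 1: col 1 → 0; col 2 → 1; col 3 → 1; col 5 → 1; col 6 → 1; col 7 → 0.
Sum: 0 + 1 + 1 + 1 + 1 + 0 = 4.

4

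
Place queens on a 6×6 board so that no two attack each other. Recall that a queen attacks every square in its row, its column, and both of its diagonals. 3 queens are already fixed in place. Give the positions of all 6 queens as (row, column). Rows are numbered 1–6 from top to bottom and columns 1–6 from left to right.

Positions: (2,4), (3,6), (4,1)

(1,2) (2,4) (3,6) (4,1) (5,3) (6,5)

Row 1: attacked by (2,4)→{3,4,5}; (3,6)→{4,6}; (4,1)→{1,4}. Safe: 2. Place at column 2.
Row 5: attacked by (1,2)→{2,6}; (2,4)→{1,4}; (3,6)→{4,6}; (4,1)→{1,2}. Safe: 3, 5. Place at column 3.
Row 6: attacked by (1,2)→{2}; (2,4)→{4}; (3,6)→{3,6}; (4,1)→{1,3}; (5,3)→{2,3,4}. Safe: 5. Place at column 5.
Columns [2, 4, 6, 1, 3, 5], r−c [-1, -2, -3, 3, 2, 1], r+c [3, 6, 9, 5, 8, 11] are all distinct, so no two queens attack.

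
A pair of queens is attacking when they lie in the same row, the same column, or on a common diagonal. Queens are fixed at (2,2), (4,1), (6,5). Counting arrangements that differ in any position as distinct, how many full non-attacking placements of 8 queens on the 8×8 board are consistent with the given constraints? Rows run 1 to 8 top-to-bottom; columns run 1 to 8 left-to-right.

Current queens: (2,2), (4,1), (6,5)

3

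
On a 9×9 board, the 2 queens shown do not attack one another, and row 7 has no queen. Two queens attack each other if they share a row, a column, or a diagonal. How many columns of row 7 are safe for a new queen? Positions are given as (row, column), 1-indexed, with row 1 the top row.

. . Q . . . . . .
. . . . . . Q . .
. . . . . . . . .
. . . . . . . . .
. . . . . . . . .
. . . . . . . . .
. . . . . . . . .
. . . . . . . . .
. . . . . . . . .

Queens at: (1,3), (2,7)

5

(1,3) attacks row 7 at column 3 and diagonals 9.
(2,7) attacks row 7 at column 7 and diagonals 2.
Attacked columns: {2, 3, 7, 9}. Safe: {1, 4, 5, 6, 8}.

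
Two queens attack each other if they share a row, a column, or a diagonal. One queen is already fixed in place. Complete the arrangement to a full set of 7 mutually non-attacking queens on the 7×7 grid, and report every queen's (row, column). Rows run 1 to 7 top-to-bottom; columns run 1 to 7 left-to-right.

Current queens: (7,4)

Row 1: attacked by (7,4)→{4}. Safe: 1, 2, 3, 5, 6, 7. Place at column 6.
Row 2: attacked by (1,6)→{5,6,7}; (7,4)→{4}. Safe: 1, 2, 3. Place at column 1.
Row 3: attacked by (1,6)→{4,6}; (2,1)→{1,2}; (7,4)→{4}. Safe: 3, 5, 7. Place at column 3.
Row 4: attacked by (1,6)→{3,6}; (2,1)→{1,3}; (3,3)→{2,3,4}; (7,4)→{1,4,7}. Safe: 5. Place at column 5.
Row 5: attacked by (1,6)→{2,6}; (2,1)→{1,4}; (3,3)→{1,3,5}; (4,5)→{4,5,6}; (7,4)→{2,4,6}. Safe: 7. Place at column 7.
Row 6: attacked by (1,6)→{1,6}; (2,1)→{1,5}; (3,3)→{3,6}; (4,5)→{3,5,7}; (5,7)→{6,7}; (7,4)→{3,4,5}. Safe: 2. Place at column 2.
Columns [6, 1, 3, 5, 7, 2, 4], r−c [-5, 1, 0, -1, -2, 4, 3], r+c [7, 3, 6, 9, 12, 8, 11] are all distinct, so no two queens attack.

(1,6) (2,1) (3,3) (4,5) (5,7) (6,2) (7,4)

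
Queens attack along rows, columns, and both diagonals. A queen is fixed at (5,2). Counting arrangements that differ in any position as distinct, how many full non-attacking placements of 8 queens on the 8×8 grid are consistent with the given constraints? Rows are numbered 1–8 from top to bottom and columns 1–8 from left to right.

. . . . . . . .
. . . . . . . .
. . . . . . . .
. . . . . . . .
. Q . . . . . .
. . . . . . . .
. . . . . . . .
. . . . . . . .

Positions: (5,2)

8

Branch on row 1: col 1 → 1; col 3 → 0; col 4 → 3; col 5 → 3; col 7 → 0; col 8 → 1.
Sum: 1 + 0 + 3 + 3 + 0 + 1 = 8.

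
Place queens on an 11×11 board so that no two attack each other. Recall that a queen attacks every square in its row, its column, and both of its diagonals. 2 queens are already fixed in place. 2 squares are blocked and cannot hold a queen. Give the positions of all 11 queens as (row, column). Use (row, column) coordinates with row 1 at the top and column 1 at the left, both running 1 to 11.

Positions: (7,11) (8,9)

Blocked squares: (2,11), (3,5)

Row 1: attacked by (7,11)→{5,11}; (8,9)→{2,9}. Safe: 1, 3, 4, 6, 7, 8, 10. Place at column 4.
Row 2: attacked by (1,4)→{3,4,5}; (7,11)→{6,11}; (8,9)→{3,9}. Blocked: 11. Safe: 1, 2, 7, 8, 10. Place at column 1.
Row 3: attacked by (1,4)→{2,4,6}; (2,1)→{1,2}; (7,11)→{7,11}; (8,9)→{4,9}. Blocked: 5. Safe: 3, 8, 10. Place at column 8.
Row 4: attacked by (1,4)→{1,4,7}; (2,1)→{1,3}; (3,8)→{7,8,9}; (7,11)→{8,11}; (8,9)→{5,9}. Safe: 2, 6, 10. Place at column 10.
Row 5: attacked by (1,4)→{4,8}; (2,1)→{1,4}; (3,8)→{6,8,10}; (4,10)→{9,10,11}; (7,11)→{9,11}; (8,9)→{6,9}. Safe: 2, 3, 5, 7. Place at column 7.
Row 6: attacked by (1,4)→{4,9}; (2,1)→{1,5}; (3,8)→{5,8,11}; (4,10)→{8,10}; (5,7)→{6,7,8}; (7,11)→{10,11}; (8,9)→{7,9,11}. Safe: 2, 3. Place at column 2.
Row 9: attacked by (1,4)→{4}; (2,1)→{1,8}; (3,8)→{2,8}; (4,10)→{5,10}; (5,7)→{3,7,11}; (6,2)→{2,5}; (7,11)→{9,11}; (8,9)→{8,9,10}. Safe: 6. Place at column 6.
Row 10: attacked by (1,4)→{4}; (2,1)→{1,9}; (3,8)→{1,8}; (4,10)→{4,10}; (5,7)→{2,7}; (6,2)→{2,6}; (7,11)→{8,11}; (8,9)→{7,9,11}; (9,6)→{5,6,7}. Safe: 3. Place at column 3.
Row 11: attacked by (1,4)→{4}; (2,1)→{1,10}; (3,8)→{8}; (4,10)→{3,10}; (5,7)→{1,7}; (6,2)→{2,7}; (7,11)→{7,11}; (8,9)→{6,9}; (9,6)→{4,6,8}; (10,3)→{2,3,4}. Safe: 5. Place at column 5.
Columns [4, 1, 8, 10, 7, 2, 11, 9, 6, 3, 5], r−c [-3, 1, -5, -6, -2, 4, -4, -1, 3, 7, 6], r+c [5, 3, 11, 14, 12, 8, 18, 17, 15, 13, 16] are all distinct, so no two queens attack.

(1,4) (2,1) (3,8) (4,10) (5,7) (6,2) (7,11) (8,9) (9,6) (10,3) (11,5)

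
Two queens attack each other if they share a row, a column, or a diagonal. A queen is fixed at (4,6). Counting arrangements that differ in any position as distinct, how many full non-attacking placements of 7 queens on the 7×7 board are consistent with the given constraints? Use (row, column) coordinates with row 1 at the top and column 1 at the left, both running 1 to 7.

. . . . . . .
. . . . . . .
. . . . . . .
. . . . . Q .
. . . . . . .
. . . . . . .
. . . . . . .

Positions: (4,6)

6

Branch on row 1: col 1 → 1; col 2 → 0; col 4 → 2; col 5 → 2; col 7 → 1.
Sum: 1 + 0 + 2 + 2 + 1 = 6.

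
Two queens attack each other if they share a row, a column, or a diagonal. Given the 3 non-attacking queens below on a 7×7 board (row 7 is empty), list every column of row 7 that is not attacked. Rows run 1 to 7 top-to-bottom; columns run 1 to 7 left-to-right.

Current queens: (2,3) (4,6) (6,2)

columns 4, 5, 7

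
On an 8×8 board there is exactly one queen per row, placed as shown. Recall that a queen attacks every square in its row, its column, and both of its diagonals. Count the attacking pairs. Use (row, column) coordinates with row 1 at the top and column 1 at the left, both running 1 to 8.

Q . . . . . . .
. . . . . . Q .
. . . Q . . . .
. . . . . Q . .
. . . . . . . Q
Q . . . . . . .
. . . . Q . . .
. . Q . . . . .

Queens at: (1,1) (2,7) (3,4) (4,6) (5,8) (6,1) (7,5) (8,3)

3

Same column: (1,1)–(6,1) (column 1).
Same diagonal: (3,4)–(6,1) (|3−6| = |4−1| = 3); (6,1)–(8,3) (|6−8| = |1−3| = 2).
Total attacking pairs: 3.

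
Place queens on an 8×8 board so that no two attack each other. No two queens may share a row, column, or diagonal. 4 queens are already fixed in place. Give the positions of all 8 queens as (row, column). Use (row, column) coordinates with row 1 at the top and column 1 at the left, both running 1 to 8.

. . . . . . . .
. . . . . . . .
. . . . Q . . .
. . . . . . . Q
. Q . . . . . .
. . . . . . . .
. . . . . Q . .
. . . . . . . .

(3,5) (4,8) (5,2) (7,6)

(1,1) (2,7) (3,5) (4,8) (5,2) (6,4) (7,6) (8,3)

Row 1: attacked by (3,5)→{3,5,7}; (4,8)→{5,8}; (5,2)→{2,6}; (7,6)→{6}. Safe: 1, 4. Place at column 1.
Row 2: attacked by (1,1)→{1,2}; (3,5)→{4,5,6}; (4,8)→{6,8}; (5,2)→{2,5}; (7,6)→{1,6}. Safe: 3, 7. Place at column 7.
Row 6: attacked by (1,1)→{1,6}; (2,7)→{3,7}; (3,5)→{2,5,8}; (4,8)→{6,8}; (5,2)→{1,2,3}; (7,6)→{5,6,7}. Safe: 4. Place at column 4.
Row 8: attacked by (1,1)→{1,8}; (2,7)→{1,7}; (3,5)→{5}; (4,8)→{4,8}; (5,2)→{2,5}; (6,4)→{2,4,6}; (7,6)→{5,6,7}. Safe: 3. Place at column 3.
Columns [1, 7, 5, 8, 2, 4, 6, 3], r−c [0, -5, -2, -4, 3, 2, 1, 5], r+c [2, 9, 8, 12, 7, 10, 13, 11] are all distinct, so no two queens attack.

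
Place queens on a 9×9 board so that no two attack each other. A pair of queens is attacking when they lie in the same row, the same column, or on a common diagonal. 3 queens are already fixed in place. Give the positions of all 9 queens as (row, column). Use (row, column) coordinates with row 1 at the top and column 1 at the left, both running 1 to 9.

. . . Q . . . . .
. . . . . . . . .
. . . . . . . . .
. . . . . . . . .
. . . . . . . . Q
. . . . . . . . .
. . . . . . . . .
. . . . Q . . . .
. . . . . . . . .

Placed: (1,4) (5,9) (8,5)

Row 2: attacked by (1,4)→{3,4,5}; (5,9)→{6,9}; (8,5)→{5}. Safe: 1, 2, 7, 8. Place at column 7.
Row 3: attacked by (1,4)→{2,4,6}; (2,7)→{6,7,8}; (5,9)→{7,9}; (8,5)→{5}. Safe: 1, 3. Place at column 1.
Row 4: attacked by (1,4)→{1,4,7}; (2,7)→{5,7,9}; (3,1)→{1,2}; (5,9)→{8,9}; (8,5)→{1,5,9}. Safe: 3, 6. Place at column 3.
Row 6: attacked by (1,4)→{4,9}; (2,7)→{3,7}; (3,1)→{1,4}; (4,3)→{1,3,5}; (5,9)→{8,9}; (8,5)→{3,5,7}. Safe: 2, 6. Place at column 6.
Row 7: attacked by (1,4)→{4}; (2,7)→{2,7}; (3,1)→{1,5}; (4,3)→{3,6}; (5,9)→{7,9}; (6,6)→{5,6,7}; (8,5)→{4,5,6}. Safe: 8. Place at column 8.
Row 9: attacked by (1,4)→{4}; (2,7)→{7}; (3,1)→{1,7}; (4,3)→{3,8}; (5,9)→{5,9}; (6,6)→{3,6,9}; (7,8)→{6,8}; (8,5)→{4,5,6}. Safe: 2. Place at column 2.
Columns [4, 7, 1, 3, 9, 6, 8, 5, 2], r−c [-3, -5, 2, 1, -4, 0, -1, 3, 7], r+c [5, 9, 4, 7, 14, 12, 15, 13, 11] are all distinct, so no two queens attack.

(1,4) (2,7) (3,1) (4,3) (5,9) (6,6) (7,8) (8,5) (9,2)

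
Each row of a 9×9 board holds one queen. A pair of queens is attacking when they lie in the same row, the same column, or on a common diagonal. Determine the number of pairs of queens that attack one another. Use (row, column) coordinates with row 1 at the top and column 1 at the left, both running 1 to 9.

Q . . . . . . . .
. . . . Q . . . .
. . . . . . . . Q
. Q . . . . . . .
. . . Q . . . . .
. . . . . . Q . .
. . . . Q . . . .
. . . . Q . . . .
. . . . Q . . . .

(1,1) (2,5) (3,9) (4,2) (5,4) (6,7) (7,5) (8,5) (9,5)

9

Same column: (2,5)–(7,5) (column 5); (2,5)–(8,5) (column 5); (2,5)–(9,5) (column 5); (7,5)–(8,5) (column 5); (7,5)–(9,5) (column 5); (8,5)–(9,5) (column 5).
Same diagonal: (3,9)–(7,5) (|3−7| = |9−5| = 4); (4,2)–(7,5) (|4−7| = |2−5| = 3); (6,7)–(8,5) (|6−8| = |7−5| = 2).
Total attacking pairs: 9.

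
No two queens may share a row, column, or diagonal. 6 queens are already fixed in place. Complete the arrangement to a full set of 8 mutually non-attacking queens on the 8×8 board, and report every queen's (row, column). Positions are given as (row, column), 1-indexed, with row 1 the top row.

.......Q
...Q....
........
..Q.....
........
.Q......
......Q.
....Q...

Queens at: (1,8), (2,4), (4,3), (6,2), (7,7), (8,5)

Row 3: attacked by (1,8)→{6,8}; (2,4)→{3,4,5}; (4,3)→{2,3,4}; (6,2)→{2,5}; (7,7)→{3,7}; (8,5)→{5}. Safe: 1. Place at column 1.
Row 5: attacked by (1,8)→{4,8}; (2,4)→{1,4,7}; (3,1)→{1,3}; (4,3)→{2,3,4}; (6,2)→{1,2,3}; (7,7)→{5,7}; (8,5)→{2,5,8}. Safe: 6. Place at column 6.
Columns [8, 4, 1, 3, 6, 2, 7, 5], r−c [-7, -2, 2, 1, -1, 4, 0, 3], r+c [9, 6, 4, 7, 11, 8, 14, 13] are all distinct, so no two queens attack.

(1,8) (2,4) (3,1) (4,3) (5,6) (6,2) (7,7) (8,5)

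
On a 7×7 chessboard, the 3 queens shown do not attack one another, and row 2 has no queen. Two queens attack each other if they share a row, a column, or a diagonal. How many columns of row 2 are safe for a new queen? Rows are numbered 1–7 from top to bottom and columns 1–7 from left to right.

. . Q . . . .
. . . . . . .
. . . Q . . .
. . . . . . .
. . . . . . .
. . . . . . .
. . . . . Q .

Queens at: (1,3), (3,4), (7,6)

(1,3) attacks row 2 at column 3 and diagonals 2, 4.
(3,4) attacks row 2 at column 4 and diagonals 3, 5.
(7,6) attacks row 2 at column 6 and diagonals 1.
Attacked columns: {1, 2, 3, 4, 5, 6}. Safe: {7}.

1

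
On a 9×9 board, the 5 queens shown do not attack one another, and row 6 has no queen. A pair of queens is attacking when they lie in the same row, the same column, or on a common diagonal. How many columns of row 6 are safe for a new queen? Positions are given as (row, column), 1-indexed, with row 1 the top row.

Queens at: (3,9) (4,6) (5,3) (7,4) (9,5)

2

(3,9) attacks row 6 at column 9 and diagonals 6.
(4,6) attacks row 6 at column 6 and diagonals 4, 8.
(5,3) attacks row 6 at column 3 and diagonals 2, 4.
(7,4) attacks row 6 at column 4 and diagonals 3, 5.
(9,5) attacks row 6 at column 5 and diagonals 2, 8.
Attacked columns: {2, 3, 4, 5, 6, 8, 9}. Safe: {1, 7}.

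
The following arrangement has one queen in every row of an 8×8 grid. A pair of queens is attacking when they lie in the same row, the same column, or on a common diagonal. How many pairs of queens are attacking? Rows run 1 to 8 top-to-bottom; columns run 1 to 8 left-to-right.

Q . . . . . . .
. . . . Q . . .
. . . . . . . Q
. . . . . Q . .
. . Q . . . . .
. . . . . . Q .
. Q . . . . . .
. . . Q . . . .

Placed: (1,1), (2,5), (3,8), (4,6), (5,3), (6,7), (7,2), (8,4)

0

All columns are distinct and no two queens satisfy |Δrow| = |Δcol|, so no pair attacks.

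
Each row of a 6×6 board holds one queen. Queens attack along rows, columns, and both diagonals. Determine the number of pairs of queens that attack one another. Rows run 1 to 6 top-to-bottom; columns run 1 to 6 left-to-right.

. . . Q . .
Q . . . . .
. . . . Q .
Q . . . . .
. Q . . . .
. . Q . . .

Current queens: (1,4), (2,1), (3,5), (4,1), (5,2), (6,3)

Same column: (2,1)–(4,1) (column 1).
Same diagonal: (1,4)–(4,1) (|1−4| = |4−1| = 3); (4,1)–(5,2) (|4−5| = |1−2| = 1); (4,1)–(6,3) (|4−6| = |1−3| = 2); (5,2)–(6,3) (|5−6| = |2−3| = 1).
Total attacking pairs: 5.

5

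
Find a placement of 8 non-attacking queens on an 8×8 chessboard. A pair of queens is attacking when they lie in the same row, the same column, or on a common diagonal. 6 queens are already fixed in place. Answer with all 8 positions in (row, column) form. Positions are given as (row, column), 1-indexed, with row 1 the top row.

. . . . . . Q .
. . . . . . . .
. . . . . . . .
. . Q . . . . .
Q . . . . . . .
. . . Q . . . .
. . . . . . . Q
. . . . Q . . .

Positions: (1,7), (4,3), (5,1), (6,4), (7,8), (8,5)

Row 2: attacked by (1,7)→{6,7,8}; (4,3)→{1,3,5}; (5,1)→{1,4}; (6,4)→{4,8}; (7,8)→{3,8}; (8,5)→{5}. Safe: 2. Place at column 2.
Row 3: attacked by (1,7)→{5,7}; (2,2)→{1,2,3}; (4,3)→{2,3,4}; (5,1)→{1,3}; (6,4)→{1,4,7}; (7,8)→{4,8}; (8,5)→{5}. Safe: 6. Place at column 6.
Columns [7, 2, 6, 3, 1, 4, 8, 5], r−c [-6, 0, -3, 1, 4, 2, -1, 3], r+c [8, 4, 9, 7, 6, 10, 15, 13] are all distinct, so no two queens attack.

(1,7) (2,2) (3,6) (4,3) (5,1) (6,4) (7,8) (8,5)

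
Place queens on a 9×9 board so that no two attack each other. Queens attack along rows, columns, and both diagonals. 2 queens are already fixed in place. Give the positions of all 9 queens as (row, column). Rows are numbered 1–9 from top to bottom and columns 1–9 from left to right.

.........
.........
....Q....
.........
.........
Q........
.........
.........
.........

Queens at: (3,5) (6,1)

(1,9) (2,2) (3,5) (4,7) (5,4) (6,1) (7,8) (8,6) (9,3)

Row 1: attacked by (3,5)→{3,5,7}; (6,1)→{1,6}. Safe: 2, 4, 8, 9. Place at column 9.
Row 2: attacked by (1,9)→{8,9}; (3,5)→{4,5,6}; (6,1)→{1,5}. Safe: 2, 3, 7. Place at column 2.
Row 4: attacked by (1,9)→{6,9}; (2,2)→{2,4}; (3,5)→{4,5,6}; (6,1)→{1,3}. Safe: 7, 8. Place at column 7.
Row 5: attacked by (1,9)→{5,9}; (2,2)→{2,5}; (3,5)→{3,5,7}; (4,7)→{6,7,8}; (6,1)→{1,2}. Safe: 4. Place at column 4.
Row 7: attacked by (1,9)→{3,9}; (2,2)→{2,7}; (3,5)→{1,5,9}; (4,7)→{4,7}; (5,4)→{2,4,6}; (6,1)→{1,2}. Safe: 8. Place at column 8.
Row 8: attacked by (1,9)→{2,9}; (2,2)→{2,8}; (3,5)→{5}; (4,7)→{3,7}; (5,4)→{1,4,7}; (6,1)→{1,3}; (7,8)→{7,8,9}. Safe: 6. Place at column 6.
Row 9: attacked by (1,9)→{1,9}; (2,2)→{2,9}; (3,5)→{5}; (4,7)→{2,7}; (5,4)→{4,8}; (6,1)→{1,4}; (7,8)→{6,8}; (8,6)→{5,6,7}. Safe: 3. Place at column 3.
Columns [9, 2, 5, 7, 4, 1, 8, 6, 3], r−c [-8, 0, -2, -3, 1, 5, -1, 2, 6], r+c [10, 4, 8, 11, 9, 7, 15, 14, 12] are all distinct, so no two queens attack.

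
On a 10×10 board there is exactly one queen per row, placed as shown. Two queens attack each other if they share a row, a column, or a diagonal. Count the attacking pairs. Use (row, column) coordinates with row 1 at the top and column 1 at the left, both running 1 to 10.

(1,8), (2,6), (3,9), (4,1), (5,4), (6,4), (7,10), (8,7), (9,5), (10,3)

Same column: (5,4)–(6,4) (column 4).
Same diagonal: (1,8)–(5,4) (|1−5| = |8−4| = 4); (5,4)–(8,7) (|5−8| = |4−7| = 3).
Total attacking pairs: 3.

3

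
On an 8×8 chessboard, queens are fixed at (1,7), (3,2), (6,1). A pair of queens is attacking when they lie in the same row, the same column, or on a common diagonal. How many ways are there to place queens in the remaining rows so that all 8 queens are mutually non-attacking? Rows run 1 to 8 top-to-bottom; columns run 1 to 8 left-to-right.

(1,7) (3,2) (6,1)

Branch on row 2: col 4 → 2.
Sum: 2 = 2.

2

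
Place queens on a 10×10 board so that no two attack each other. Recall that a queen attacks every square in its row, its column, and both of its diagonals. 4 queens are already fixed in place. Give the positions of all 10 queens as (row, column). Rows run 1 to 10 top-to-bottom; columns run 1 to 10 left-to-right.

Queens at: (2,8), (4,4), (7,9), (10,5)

(1,10) (2,8) (3,2) (4,4) (5,1) (6,7) (7,9) (8,6) (9,3) (10,5)

Row 1: attacked by (2,8)→{7,8,9}; (4,4)→{1,4,7}; (7,9)→{3,9}; (10,5)→{5}. Safe: 2, 6, 10. Place at column 10.
Row 3: attacked by (1,10)→{8,10}; (2,8)→{7,8,9}; (4,4)→{3,4,5}; (7,9)→{5,9}; (10,5)→{5}. Safe: 1, 2, 6. Place at column 2.
Row 5: attacked by (1,10)→{6,10}; (2,8)→{5,8}; (3,2)→{2,4}; (4,4)→{3,4,5}; (7,9)→{7,9}; (10,5)→{5,10}. Safe: 1. Place at column 1.
Row 6: attacked by (1,10)→{5,10}; (2,8)→{4,8}; (3,2)→{2,5}; (4,4)→{2,4,6}; (5,1)→{1,2}; (7,9)→{8,9,10}; (10,5)→{1,5,9}. Safe: 3, 7. Place at column 7.
Row 8: attacked by (1,10)→{3,10}; (2,8)→{2,8}; (3,2)→{2,7}; (4,4)→{4,8}; (5,1)→{1,4}; (6,7)→{5,7,9}; (7,9)→{8,9,10}; (10,5)→{3,5,7}. Safe: 6. Place at column 6.
Row 9: attacked by (1,10)→{2,10}; (2,8)→{1,8}; (3,2)→{2,8}; (4,4)→{4,9}; (5,1)→{1,5}; (6,7)→{4,7,10}; (7,9)→{7,9}; (8,6)→{5,6,7}; (10,5)→{4,5,6}. Safe: 3. Place at column 3.
Columns [10, 8, 2, 4, 1, 7, 9, 6, 3, 5], r−c [-9, -6, 1, 0, 4, -1, -2, 2, 6, 5], r+c [11, 10, 5, 8, 6, 13, 16, 14, 12, 15] are all distinct, so no two queens attack.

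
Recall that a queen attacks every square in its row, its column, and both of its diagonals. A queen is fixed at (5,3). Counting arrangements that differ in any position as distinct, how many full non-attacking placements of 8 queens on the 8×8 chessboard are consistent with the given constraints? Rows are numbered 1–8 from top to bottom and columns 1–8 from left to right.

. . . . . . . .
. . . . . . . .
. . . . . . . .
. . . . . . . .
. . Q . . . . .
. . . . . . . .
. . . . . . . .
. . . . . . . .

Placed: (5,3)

Branch on row 1: col 1 → 1; col 2 → 3; col 4 → 0; col 5 → 6; col 6 → 2; col 8 → 0.
Sum: 1 + 3 + 0 + 6 + 2 + 0 = 12.

12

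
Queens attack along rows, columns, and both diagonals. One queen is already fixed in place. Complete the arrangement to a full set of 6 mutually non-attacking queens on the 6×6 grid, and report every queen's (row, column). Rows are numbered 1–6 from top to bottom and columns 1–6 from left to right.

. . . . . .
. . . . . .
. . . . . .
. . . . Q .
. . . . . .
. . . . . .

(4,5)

(1,3) (2,6) (3,2) (4,5) (5,1) (6,4)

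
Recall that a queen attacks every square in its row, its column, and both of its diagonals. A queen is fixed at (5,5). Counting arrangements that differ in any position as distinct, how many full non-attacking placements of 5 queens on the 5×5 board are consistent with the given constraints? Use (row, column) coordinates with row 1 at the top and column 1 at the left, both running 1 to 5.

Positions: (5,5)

2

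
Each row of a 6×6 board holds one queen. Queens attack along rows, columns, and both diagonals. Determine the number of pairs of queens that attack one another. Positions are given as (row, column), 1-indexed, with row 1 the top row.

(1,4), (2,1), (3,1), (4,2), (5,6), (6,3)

Same column: (2,1)–(3,1) (column 1).
Same diagonal: (3,1)–(4,2) (|3−4| = |1−2| = 1).
Total attacking pairs: 2.

2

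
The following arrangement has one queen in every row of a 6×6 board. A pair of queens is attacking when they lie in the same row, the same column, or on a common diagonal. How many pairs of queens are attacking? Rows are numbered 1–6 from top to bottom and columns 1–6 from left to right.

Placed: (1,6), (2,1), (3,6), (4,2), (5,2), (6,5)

4

Same column: (1,6)–(3,6) (column 6); (4,2)–(5,2) (column 2).
Same diagonal: (1,6)–(5,2) (|1−5| = |6−2| = 4); (2,1)–(6,5) (|2−6| = |1−5| = 4).
Total attacking pairs: 4.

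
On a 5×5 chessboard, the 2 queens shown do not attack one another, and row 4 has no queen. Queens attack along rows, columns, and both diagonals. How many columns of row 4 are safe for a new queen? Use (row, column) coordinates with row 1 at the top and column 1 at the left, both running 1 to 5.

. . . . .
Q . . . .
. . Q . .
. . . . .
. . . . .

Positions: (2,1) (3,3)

(2,1) attacks row 4 at column 1 and diagonals 3.
(3,3) attacks row 4 at column 3 and diagonals 2, 4.
Attacked columns: {1, 2, 3, 4}. Safe: {5}.

1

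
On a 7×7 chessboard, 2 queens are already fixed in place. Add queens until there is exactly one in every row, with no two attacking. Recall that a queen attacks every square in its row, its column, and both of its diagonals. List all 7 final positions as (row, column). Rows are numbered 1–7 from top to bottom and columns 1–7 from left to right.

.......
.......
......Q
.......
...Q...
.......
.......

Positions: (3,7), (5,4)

(1,3) (2,5) (3,7) (4,2) (5,4) (6,6) (7,1)

Row 1: attacked by (3,7)→{5,7}; (5,4)→{4}. Safe: 1, 2, 3, 6. Place at column 3.
Row 2: attacked by (1,3)→{2,3,4}; (3,7)→{6,7}; (5,4)→{1,4,7}. Safe: 5. Place at column 5.
Row 4: attacked by (1,3)→{3,6}; (2,5)→{3,5,7}; (3,7)→{6,7}; (5,4)→{3,4,5}. Safe: 1, 2. Place at column 2.
Row 6: attacked by (1,3)→{3}; (2,5)→{1,5}; (3,7)→{4,7}; (4,2)→{2,4}; (5,4)→{3,4,5}. Safe: 6. Place at column 6.
Row 7: attacked by (1,3)→{3}; (2,5)→{5}; (3,7)→{3,7}; (4,2)→{2,5}; (5,4)→{2,4,6}; (6,6)→{5,6,7}. Safe: 1. Place at column 1.
Columns [3, 5, 7, 2, 4, 6, 1], r−c [-2, -3, -4, 2, 1, 0, 6], r+c [4, 7, 10, 6, 9, 12, 8] are all distinct, so no two queens attack.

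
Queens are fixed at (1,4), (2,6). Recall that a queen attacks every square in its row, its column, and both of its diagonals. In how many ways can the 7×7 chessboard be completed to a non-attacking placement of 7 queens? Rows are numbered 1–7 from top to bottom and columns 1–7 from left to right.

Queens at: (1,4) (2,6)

1

Branch on row 3: col 1 → 1; col 3 → 0.
Sum: 1 + 0 = 1.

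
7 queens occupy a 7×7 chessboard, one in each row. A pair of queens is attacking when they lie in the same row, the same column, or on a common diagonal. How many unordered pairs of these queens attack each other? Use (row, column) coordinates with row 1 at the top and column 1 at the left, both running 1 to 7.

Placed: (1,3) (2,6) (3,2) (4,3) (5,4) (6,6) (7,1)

6

Same column: (1,3)–(4,3) (column 3); (2,6)–(6,6) (column 6).
Same diagonal: (2,6)–(7,1) (|2−7| = |6−1| = 5); (3,2)–(4,3) (|3−4| = |2−3| = 1); (3,2)–(5,4) (|3−5| = |2−4| = 2); (4,3)–(5,4) (|4−5| = |3−4| = 1).
Total attacking pairs: 6.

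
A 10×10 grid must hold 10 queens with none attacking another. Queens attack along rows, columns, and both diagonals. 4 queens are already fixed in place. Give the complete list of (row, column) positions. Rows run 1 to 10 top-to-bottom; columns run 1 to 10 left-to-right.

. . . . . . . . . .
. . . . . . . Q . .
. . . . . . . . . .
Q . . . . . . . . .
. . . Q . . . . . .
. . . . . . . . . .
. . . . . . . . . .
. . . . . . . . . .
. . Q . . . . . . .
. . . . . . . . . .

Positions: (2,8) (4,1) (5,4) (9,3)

Row 1: attacked by (2,8)→{7,8,9}; (4,1)→{1,4}; (5,4)→{4,8}; (9,3)→{3}. Safe: 2, 5, 6, 10. Place at column 6.
Row 3: attacked by (1,6)→{4,6,8}; (2,8)→{7,8,9}; (4,1)→{1,2}; (5,4)→{2,4,6}; (9,3)→{3,9}. Safe: 5, 10. Place at column 10.
Row 6: attacked by (1,6)→{1,6}; (2,8)→{4,8}; (3,10)→{7,10}; (4,1)→{1,3}; (5,4)→{3,4,5}; (9,3)→{3,6}. Safe: 2, 9. Place at column 2.
Row 7: attacked by (1,6)→{6}; (2,8)→{3,8}; (3,10)→{6,10}; (4,1)→{1,4}; (5,4)→{2,4,6}; (6,2)→{1,2,3}; (9,3)→{1,3,5}. Safe: 7, 9. Place at column 7.
Row 8: attacked by (1,6)→{6}; (2,8)→{2,8}; (3,10)→{5,10}; (4,1)→{1,5}; (5,4)→{1,4,7}; (6,2)→{2,4}; (7,7)→{6,7,8}; (9,3)→{2,3,4}. Safe: 9. Place at column 9.
Row 10: attacked by (1,6)→{6}; (2,8)→{8}; (3,10)→{3,10}; (4,1)→{1,7}; (5,4)→{4,9}; (6,2)→{2,6}; (7,7)→{4,7,10}; (8,9)→{7,9}; (9,3)→{2,3,4}. Safe: 5. Place at column 5.
Columns [6, 8, 10, 1, 4, 2, 7, 9, 3, 5], r−c [-5, -6, -7, 3, 1, 4, 0, -1, 6, 5], r+c [7, 10, 13, 5, 9, 8, 14, 17, 12, 15] are all distinct, so no two queens attack.

(1,6) (2,8) (3,10) (4,1) (5,4) (6,2) (7,7) (8,9) (9,3) (10,5)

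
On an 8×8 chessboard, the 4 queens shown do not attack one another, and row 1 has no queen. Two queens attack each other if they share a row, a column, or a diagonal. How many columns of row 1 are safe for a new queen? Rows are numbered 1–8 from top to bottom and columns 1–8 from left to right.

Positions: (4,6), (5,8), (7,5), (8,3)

3

(4,6) attacks row 1 at column 6 and diagonals 3.
(5,8) attacks row 1 at column 8 and diagonals 4.
(7,5) attacks row 1 at column 5.
(8,3) attacks row 1 at column 3.
Attacked columns: {3, 4, 5, 6, 8}. Safe: {1, 2, 7}.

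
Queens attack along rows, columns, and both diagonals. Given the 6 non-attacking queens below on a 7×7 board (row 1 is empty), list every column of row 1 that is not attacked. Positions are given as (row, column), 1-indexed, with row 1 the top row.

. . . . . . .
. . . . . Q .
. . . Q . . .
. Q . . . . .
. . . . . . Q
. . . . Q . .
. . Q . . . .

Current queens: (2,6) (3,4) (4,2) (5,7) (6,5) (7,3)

(2,6) attacks row 1 at column 6 and diagonals 5, 7.
(3,4) attacks row 1 at column 4 and diagonals 2, 6.
(4,2) attacks row 1 at column 2 and diagonals 5.
(5,7) attacks row 1 at column 7 and diagonals 3.
(6,5) attacks row 1 at column 5.
(7,3) attacks row 1 at column 3.
Attacked columns: {2, 3, 4, 5, 6, 7}. Safe: {1}.

columns 1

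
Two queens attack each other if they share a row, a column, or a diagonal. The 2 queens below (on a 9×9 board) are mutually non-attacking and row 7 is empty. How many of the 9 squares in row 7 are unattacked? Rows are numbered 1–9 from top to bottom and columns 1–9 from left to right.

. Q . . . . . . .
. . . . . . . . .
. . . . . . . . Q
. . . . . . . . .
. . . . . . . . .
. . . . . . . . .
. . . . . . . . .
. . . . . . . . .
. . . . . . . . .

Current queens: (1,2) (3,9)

5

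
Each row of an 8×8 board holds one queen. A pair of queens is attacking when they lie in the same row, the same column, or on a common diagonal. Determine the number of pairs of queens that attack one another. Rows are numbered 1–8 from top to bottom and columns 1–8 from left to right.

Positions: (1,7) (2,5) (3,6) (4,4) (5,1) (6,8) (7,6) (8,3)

3

Same column: (3,6)–(7,6) (column 6).
Same diagonal: (1,7)–(4,4) (|1−4| = |7−4| = 3); (2,5)–(3,6) (|2−3| = |5−6| = 1).
Total attacking pairs: 3.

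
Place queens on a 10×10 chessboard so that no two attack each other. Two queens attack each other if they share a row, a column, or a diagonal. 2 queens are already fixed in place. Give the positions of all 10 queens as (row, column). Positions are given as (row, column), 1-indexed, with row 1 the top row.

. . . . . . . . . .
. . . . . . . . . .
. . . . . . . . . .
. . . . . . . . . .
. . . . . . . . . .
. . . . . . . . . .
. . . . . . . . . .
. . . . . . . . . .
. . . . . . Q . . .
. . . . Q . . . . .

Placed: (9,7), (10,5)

Row 1: attacked by (9,7)→{7}; (10,5)→{5}. Safe: 1, 2, 3, 4, 6, 8, 9, 10. Place at column 10.
Row 2: attacked by (1,10)→{9,10}; (9,7)→{7}; (10,5)→{5}. Safe: 1, 2, 3, 4, 6, 8. Place at column 1.
Row 3: attacked by (1,10)→{8,10}; (2,1)→{1,2}; (9,7)→{1,7}; (10,5)→{5}. Safe: 3, 4, 6, 9. Place at column 6.
Row 4: attacked by (1,10)→{7,10}; (2,1)→{1,3}; (3,6)→{5,6,7}; (9,7)→{2,7}; (10,5)→{5}. Safe: 4, 8, 9. Place at column 4.
Row 5: attacked by (1,10)→{6,10}; (2,1)→{1,4}; (3,6)→{4,6,8}; (4,4)→{3,4,5}; (9,7)→{3,7}; (10,5)→{5,10}. Safe: 2, 9. Place at column 2.
Row 6: attacked by (1,10)→{5,10}; (2,1)→{1,5}; (3,6)→{3,6,9}; (4,4)→{2,4,6}; (5,2)→{1,2,3}; (9,7)→{4,7,10}; (10,5)→{1,5,9}. Safe: 8. Place at column 8.
Row 7: attacked by (1,10)→{4,10}; (2,1)→{1,6}; (3,6)→{2,6,10}; (4,4)→{1,4,7}; (5,2)→{2,4}; (6,8)→{7,8,9}; (9,7)→{5,7,9}; (10,5)→{2,5,8}. Safe: 3. Place at column 3.
Row 8: attacked by (1,10)→{3,10}; (2,1)→{1,7}; (3,6)→{1,6}; (4,4)→{4,8}; (5,2)→{2,5}; (6,8)→{6,8,10}; (7,3)→{2,3,4}; (9,7)→{6,7,8}; (10,5)→{3,5,7}. Safe: 9. Place at column 9.
Columns [10, 1, 6, 4, 2, 8, 3, 9, 7, 5], r−c [-9, 1, -3, 0, 3, -2, 4, -1, 2, 5], r+c [11, 3, 9, 8, 7, 14, 10, 17, 16, 15] are all distinct, so no two queens attack.

(1,10) (2,1) (3,6) (4,4) (5,2) (6,8) (7,3) (8,9) (9,7) (10,5)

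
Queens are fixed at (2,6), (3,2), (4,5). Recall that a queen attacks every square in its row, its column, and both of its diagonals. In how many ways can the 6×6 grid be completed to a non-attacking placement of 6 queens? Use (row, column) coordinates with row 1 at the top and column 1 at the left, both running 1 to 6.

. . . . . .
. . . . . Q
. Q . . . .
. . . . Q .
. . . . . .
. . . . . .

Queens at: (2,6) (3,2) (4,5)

Branch on row 1: col 1 → 0; col 3 → 1.
Sum: 0 + 1 = 1.

1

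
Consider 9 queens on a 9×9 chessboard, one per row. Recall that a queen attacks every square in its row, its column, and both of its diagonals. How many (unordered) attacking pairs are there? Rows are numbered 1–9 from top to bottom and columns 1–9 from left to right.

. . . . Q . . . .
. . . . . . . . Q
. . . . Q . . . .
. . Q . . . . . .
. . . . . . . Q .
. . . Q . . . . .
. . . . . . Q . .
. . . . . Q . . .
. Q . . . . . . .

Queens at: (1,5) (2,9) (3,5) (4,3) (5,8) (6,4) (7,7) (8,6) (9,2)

4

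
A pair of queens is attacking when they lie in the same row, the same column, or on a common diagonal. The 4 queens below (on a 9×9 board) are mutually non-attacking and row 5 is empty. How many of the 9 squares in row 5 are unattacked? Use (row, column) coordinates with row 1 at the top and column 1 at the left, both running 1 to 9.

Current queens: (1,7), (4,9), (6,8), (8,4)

3

(1,7) attacks row 5 at column 7 and diagonals 3.
(4,9) attacks row 5 at column 9 and diagonals 8.
(6,8) attacks row 5 at column 8 and diagonals 7, 9.
(8,4) attacks row 5 at column 4 and diagonals 1, 7.
Attacked columns: {1, 3, 4, 7, 8, 9}. Safe: {2, 5, 6}.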